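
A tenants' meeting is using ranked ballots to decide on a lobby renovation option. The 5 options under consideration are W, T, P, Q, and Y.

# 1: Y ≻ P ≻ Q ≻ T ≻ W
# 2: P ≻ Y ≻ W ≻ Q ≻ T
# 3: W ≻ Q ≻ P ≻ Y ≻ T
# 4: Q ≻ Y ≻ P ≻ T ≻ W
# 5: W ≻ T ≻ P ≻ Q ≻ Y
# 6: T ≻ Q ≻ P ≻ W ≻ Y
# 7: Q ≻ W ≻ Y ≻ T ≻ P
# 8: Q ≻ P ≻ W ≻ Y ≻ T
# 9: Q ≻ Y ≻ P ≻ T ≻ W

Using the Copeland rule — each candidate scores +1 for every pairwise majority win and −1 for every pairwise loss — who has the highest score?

Q

Pairwise results:
  W vs T: W wins 5–4.
  W vs P: P wins 6–3.
  W vs Q: Q wins 6–3.
  W vs Y: W wins 5–4.
  T vs P: P wins 6–3.
  T vs Q: Q wins 7–2.
  T vs Y: Y wins 7–2.
  P vs Q: Q wins 6–3.
  P vs Y: P wins 5–4.
  Q vs Y: Q wins 7–2.
Copeland scores (wins − losses):
  W: 2 − 2 = 0
  T: 0 − 4 = -4
  P: 3 − 1 = 2
  Q: 4 − 0 = 4
  Y: 1 − 3 = -2
Q has the best Copeland score.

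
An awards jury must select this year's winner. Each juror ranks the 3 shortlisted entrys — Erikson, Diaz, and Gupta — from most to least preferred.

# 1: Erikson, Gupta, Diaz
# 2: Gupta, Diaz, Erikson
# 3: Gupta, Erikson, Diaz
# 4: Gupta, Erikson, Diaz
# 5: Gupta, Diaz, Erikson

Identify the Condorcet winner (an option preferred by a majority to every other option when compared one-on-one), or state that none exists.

Gupta

Head-to-head results (5 voters total):
Erikson vs Diaz: Erikson wins 3–2.
Erikson vs Gupta: Gupta wins 4–1.
Diaz vs Gupta: Gupta wins 5–0.
Gupta beats each rival — Erikson (4–1), Diaz (5–0) — so Gupta is the Condorcet winner.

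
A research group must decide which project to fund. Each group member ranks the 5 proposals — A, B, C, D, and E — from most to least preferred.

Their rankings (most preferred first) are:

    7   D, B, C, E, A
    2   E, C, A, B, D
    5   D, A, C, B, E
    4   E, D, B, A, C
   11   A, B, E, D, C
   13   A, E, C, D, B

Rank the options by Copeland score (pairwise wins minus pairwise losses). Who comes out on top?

A

Pairwise results:
  A vs B: A wins 31–11.
  A vs C: A wins 33–9.
  A vs D: A wins 26–16.
  A vs E: A wins 29–13.
  B vs C: B wins 22–20.
  B vs D: D wins 29–13.
  B vs E: B wins 23–19.
  C vs D: D wins 27–15.
  C vs E: E wins 30–12.
  D vs E: E wins 30–12.
Copeland scores (wins − losses):
  A: 4 − 0 = 4
  B: 2 − 2 = 0
  C: 0 − 4 = -4
  D: 2 − 2 = 0
  E: 2 − 2 = 0
A has the best Copeland score.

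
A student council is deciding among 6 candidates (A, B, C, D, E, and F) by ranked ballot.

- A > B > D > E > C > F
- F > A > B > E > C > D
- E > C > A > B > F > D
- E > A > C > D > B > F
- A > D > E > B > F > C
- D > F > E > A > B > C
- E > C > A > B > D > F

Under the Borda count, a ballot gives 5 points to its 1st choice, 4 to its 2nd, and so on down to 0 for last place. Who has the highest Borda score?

A

Borda scores:
  A: 5 + 4 + 3 + 4 + 5 + 2 + 3 = 26
  B: 4 + 3 + 2 + 1 + 2 + 1 + 2 = 15
  C: 1 + 1 + 4 + 3 + 0 + 0 + 4 = 13
  D: 3 + 0 + 0 + 2 + 4 + 5 + 1 = 15
  E: 2 + 2 + 5 + 5 + 3 + 3 + 5 = 25
  F: 0 + 5 + 1 + 0 + 1 + 4 + 0 = 11
A has the highest total.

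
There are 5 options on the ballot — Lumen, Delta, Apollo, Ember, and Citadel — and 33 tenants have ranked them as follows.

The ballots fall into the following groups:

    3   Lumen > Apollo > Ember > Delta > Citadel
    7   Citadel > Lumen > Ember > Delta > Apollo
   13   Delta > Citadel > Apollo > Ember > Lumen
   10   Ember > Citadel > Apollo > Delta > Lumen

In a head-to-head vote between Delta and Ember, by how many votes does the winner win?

Ballots ranking Delta above Ember: 13.
Ballots ranking Ember above Delta: 3+7+10 = 20.
Ember wins 20–13, a margin of 7.

7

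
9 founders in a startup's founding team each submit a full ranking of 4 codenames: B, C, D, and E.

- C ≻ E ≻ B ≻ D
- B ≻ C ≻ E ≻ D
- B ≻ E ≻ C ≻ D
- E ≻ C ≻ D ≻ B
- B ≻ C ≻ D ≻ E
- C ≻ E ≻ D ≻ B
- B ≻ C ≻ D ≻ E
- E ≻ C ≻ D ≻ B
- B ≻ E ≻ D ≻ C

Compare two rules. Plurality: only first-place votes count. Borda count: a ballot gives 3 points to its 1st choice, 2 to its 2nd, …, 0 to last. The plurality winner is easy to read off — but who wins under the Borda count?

C

Plurality first-place counts: B 5, C 2, D 0, E 2 → B.
Borda totals: B 16, C 17, D 6, E 15 → C.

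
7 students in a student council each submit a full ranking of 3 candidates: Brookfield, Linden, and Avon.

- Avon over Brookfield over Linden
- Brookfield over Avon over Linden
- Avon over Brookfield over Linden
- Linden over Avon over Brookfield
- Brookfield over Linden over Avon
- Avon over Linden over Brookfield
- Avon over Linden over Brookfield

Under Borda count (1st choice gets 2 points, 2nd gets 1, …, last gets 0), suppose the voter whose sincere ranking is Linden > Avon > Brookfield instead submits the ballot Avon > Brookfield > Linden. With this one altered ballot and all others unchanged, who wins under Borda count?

Borda totals with the altered ballot: Brookfield 7, Linden 3, Avon 11.
The winner is unchanged: still Avon.

Avon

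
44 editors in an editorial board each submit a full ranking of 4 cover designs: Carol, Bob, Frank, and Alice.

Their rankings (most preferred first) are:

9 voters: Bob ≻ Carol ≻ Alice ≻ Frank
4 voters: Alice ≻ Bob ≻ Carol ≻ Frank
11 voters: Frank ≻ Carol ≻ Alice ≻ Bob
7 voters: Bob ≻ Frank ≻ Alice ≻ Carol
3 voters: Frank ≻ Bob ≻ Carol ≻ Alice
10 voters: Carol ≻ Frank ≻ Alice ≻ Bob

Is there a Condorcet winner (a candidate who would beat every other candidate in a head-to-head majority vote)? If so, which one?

No Condorcet winner

Head-to-head results (44 voters total):
Carol vs Bob: Bob wins 23–21.
Carol vs Frank: Carol wins 23–21.
Carol vs Alice: Carol wins 33–11.
Bob vs Frank: Frank wins 24–20.
Bob vs Alice: Alice wins 25–19.
Frank vs Alice: Frank wins 31–13.
No candidate beats all others: Carol beats Frank beats Bob beats Carol, a majority cycle.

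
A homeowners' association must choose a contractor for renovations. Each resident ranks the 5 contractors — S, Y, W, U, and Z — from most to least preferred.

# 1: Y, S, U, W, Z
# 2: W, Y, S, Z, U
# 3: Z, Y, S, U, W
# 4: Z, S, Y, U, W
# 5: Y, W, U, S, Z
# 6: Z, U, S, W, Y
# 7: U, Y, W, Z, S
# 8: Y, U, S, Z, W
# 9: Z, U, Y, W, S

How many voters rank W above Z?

Ballots ranking W above Z: 4.
Ballots ranking Z above W: 5.
So 4 of 9 voters prefer W to Z.

4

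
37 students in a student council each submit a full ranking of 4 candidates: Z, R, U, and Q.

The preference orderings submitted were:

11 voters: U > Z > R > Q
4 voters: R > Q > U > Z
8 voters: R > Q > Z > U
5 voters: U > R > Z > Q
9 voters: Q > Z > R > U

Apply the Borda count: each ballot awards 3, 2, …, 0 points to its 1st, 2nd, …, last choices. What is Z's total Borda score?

53

Borda scores:
  Z: 11·2 + 4·0 + 8·1 + 5·1 + 9·2 = 53
  R: 11·1 + 4·3 + 8·3 + 5·2 + 9·1 = 66
  U: 11·3 + 4·1 + 8·0 + 5·3 + 9·0 = 52
  Q: 11·0 + 4·2 + 8·2 + 5·0 + 9·3 = 51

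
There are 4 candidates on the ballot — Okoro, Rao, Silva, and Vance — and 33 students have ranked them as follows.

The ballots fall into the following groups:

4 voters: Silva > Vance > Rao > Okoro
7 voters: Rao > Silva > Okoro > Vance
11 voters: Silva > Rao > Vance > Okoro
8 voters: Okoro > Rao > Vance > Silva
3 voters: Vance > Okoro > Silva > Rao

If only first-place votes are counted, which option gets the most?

First-place vote totals:
  Okoro: 8
  Rao: 7
  Silva: 15
  Vance: 3
Silva has the most first-place votes.

Silva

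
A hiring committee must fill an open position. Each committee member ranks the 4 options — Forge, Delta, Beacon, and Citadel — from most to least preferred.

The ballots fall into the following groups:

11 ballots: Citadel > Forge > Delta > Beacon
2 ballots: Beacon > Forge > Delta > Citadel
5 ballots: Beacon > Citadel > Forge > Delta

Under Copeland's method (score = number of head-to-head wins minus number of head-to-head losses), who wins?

Citadel

Pairwise results:
  Forge vs Delta: Forge wins 18–0.
  Forge vs Beacon: Forge wins 11–7.
  Forge vs Citadel: Citadel wins 16–2.
  Delta vs Beacon: Delta wins 11–7.
  Delta vs Citadel: Citadel wins 16–2.
  Beacon vs Citadel: Citadel wins 11–7.
Copeland scores (wins − losses):
  Forge: 2 − 1 = 1
  Delta: 1 − 2 = -1
  Beacon: 0 − 3 = -3
  Citadel: 3 − 0 = 3
Citadel has the best Copeland score.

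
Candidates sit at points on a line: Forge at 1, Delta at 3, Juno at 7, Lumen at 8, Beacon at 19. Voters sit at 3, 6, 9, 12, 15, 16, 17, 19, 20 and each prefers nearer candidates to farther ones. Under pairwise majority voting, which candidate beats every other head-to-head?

Beacon

With single-peaked preferences on a line, the Condorcet winner is the candidate closest to the median voter.
The median voter (position 15) is closest to Beacon at 19.
Check: Beacon vs Delta — voters closer to Beacon: 6 of 9.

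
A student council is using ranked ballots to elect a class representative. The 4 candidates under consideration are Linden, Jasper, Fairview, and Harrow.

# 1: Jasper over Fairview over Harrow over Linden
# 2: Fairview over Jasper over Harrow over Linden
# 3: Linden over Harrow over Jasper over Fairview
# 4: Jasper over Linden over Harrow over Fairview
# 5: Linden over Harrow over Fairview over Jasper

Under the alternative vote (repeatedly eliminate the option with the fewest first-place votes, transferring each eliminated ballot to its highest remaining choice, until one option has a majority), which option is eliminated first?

Harrow

Round 1: Linden 2, Jasper 2, Fairview 1, Harrow 0. Harrow has the fewest and is eliminated.
Round 2: Linden 2, Jasper 2, Fairview 1. Fairview has the fewest and is eliminated.
Round 3: Jasper 3, Linden 2. Jasper has a majority.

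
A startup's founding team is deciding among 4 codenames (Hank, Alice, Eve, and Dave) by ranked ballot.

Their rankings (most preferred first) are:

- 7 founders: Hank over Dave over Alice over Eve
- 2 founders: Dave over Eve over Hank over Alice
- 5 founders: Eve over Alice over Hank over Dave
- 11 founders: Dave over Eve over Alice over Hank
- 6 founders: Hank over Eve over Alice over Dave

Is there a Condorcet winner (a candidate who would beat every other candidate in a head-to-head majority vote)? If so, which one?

None — there is no Condorcet winner

Head-to-head results (31 voters total):
Hank vs Alice: Alice wins 16–15.
Hank vs Eve: Eve wins 18–13.
Hank vs Dave: Hank wins 18–13.
Alice vs Eve: Eve wins 24–7.
Alice vs Dave: Dave wins 20–11.
Eve vs Dave: Dave wins 20–11.
No candidate beats all others: Hank beats Dave beats Alice beats Hank, a majority cycle.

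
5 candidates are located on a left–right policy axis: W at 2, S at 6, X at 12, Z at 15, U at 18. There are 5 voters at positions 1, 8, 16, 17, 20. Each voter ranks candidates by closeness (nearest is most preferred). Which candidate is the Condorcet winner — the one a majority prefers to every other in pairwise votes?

Z

With single-peaked preferences on a line, the Condorcet winner is the candidate closest to the median voter.
The median voter (position 16) is closest to Z at 15.
Check: Z vs S — voters closer to Z: 3 of 5.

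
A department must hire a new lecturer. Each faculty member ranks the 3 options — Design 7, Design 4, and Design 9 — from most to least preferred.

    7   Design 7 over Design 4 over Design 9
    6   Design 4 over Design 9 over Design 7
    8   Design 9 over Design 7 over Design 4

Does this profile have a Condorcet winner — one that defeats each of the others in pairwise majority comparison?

Head-to-head results (21 voters total):
Design 7 vs Design 4: Design 7 wins 15–6.
Design 7 vs Design 9: Design 9 wins 14–7.
Design 4 vs Design 9: Design 4 wins 13–8.
No candidate beats all others: Design 7 beats Design 4 beats Design 9 beats Design 7, a majority cycle.

No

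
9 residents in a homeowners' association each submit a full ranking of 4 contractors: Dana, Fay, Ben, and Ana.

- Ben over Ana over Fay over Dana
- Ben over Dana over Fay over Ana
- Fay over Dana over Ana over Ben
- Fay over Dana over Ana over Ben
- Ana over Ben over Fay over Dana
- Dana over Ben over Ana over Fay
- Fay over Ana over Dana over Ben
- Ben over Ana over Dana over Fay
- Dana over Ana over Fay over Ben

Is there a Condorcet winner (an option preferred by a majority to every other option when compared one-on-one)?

Head-to-head results (9 voters total):
Dana vs Fay: Fay wins 5–4.
Dana vs Ben: Dana wins 5–4.
Dana vs Ana: Dana wins 5–4.
Fay vs Ben: Ben wins 5–4.
Fay vs Ana: Ana wins 5–4.
Ben vs Ana: Ana wins 5–4.
No candidate beats all others: Dana beats Ben beats Fay beats Dana, a majority cycle.

No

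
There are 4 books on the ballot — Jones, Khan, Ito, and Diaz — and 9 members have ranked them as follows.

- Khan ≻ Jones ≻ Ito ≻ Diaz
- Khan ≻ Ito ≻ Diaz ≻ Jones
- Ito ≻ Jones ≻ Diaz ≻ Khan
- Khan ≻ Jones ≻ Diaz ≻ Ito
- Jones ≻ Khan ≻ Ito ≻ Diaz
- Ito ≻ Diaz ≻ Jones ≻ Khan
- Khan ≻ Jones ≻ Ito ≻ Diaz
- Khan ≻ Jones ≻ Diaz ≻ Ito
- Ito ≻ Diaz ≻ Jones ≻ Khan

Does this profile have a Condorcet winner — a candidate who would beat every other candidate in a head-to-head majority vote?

Yes

Head-to-head results (9 voters total):
Jones vs Khan: Khan wins 5–4.
Jones vs Ito: Jones wins 5–4.
Jones vs Diaz: Jones wins 6–3.
Khan vs Ito: Khan wins 6–3.
Khan vs Diaz: Khan wins 6–3.
Ito vs Diaz: Ito wins 7–2.
Khan beats each rival — Jones (5–4), Ito (6–3), Diaz (6–3) — so Khan is the Condorcet winner.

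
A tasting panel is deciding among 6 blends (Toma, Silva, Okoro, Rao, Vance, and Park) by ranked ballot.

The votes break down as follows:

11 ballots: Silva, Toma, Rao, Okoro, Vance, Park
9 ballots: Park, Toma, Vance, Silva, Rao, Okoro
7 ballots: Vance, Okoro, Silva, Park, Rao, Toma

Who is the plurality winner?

Silva

First-place vote totals:
  Toma: 0
  Silva: 11
  Okoro: 0
  Rao: 0
  Vance: 7
  Park: 9
Silva has the most first-place votes.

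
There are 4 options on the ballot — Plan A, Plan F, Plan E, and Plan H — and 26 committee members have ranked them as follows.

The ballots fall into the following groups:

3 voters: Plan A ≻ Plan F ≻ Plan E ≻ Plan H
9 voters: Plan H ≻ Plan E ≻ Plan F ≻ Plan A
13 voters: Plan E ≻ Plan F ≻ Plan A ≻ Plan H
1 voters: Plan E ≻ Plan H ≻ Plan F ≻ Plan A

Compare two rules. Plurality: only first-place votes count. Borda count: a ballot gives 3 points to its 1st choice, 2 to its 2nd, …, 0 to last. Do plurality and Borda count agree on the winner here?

Plurality first-place counts: Plan A 3, Plan F 0, Plan E 14, Plan H 9 → Plan E.
Borda totals: Plan A 22, Plan F 42, Plan E 63, Plan H 29 → Plan E.
The two rules agree on Plan E.

Yes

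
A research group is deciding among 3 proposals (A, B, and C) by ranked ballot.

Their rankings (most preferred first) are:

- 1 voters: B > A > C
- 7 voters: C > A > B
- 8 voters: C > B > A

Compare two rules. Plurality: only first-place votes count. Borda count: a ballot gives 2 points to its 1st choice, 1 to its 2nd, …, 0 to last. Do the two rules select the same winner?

Yes

Plurality first-place counts: A 0, B 1, C 15 → C.
Borda totals: A 8, B 10, C 30 → C.
The two rules agree on C.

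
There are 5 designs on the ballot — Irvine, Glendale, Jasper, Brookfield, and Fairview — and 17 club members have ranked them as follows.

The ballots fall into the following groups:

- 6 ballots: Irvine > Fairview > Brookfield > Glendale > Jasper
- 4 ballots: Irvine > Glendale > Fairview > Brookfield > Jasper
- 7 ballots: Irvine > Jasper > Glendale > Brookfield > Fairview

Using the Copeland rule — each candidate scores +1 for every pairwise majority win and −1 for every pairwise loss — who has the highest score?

Irvine

Pairwise results:
  Irvine vs Glendale: Irvine wins 17–0.
  Irvine vs Jasper: Irvine wins 17–0.
  Irvine vs Brookfield: Irvine wins 17–0.
  Irvine vs Fairview: Irvine wins 17–0.
  Glendale vs Jasper: Glendale wins 10–7.
  Glendale vs Brookfield: Glendale wins 11–6.
  Glendale vs Fairview: Glendale wins 11–6.
  Jasper vs Brookfield: Brookfield wins 10–7.
  Jasper vs Fairview: Fairview wins 10–7.
  Brookfield vs Fairview: Fairview wins 10–7.
Copeland scores (wins − losses):
  Irvine: 4 − 0 = 4
  Glendale: 3 − 1 = 2
  Jasper: 0 − 4 = -4
  Brookfield: 1 − 3 = -2
  Fairview: 2 − 2 = 0
Irvine has the best Copeland score.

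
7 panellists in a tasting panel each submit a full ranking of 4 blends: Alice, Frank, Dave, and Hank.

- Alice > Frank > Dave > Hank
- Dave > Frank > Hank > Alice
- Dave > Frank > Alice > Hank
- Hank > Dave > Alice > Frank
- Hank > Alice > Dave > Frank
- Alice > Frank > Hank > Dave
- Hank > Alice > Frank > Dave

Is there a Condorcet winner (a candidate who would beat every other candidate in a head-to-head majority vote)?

Head-to-head results (7 voters total):
Alice vs Frank: Alice wins 5–2.
Alice vs Dave: Alice wins 4–3.
Alice vs Hank: Hank wins 4–3.
Frank vs Dave: Dave wins 4–3.
Frank vs Hank: Frank wins 4–3.
Dave vs Hank: Hank wins 4–3.
No candidate beats all others: Alice beats Frank beats Hank beats Alice, a majority cycle.

No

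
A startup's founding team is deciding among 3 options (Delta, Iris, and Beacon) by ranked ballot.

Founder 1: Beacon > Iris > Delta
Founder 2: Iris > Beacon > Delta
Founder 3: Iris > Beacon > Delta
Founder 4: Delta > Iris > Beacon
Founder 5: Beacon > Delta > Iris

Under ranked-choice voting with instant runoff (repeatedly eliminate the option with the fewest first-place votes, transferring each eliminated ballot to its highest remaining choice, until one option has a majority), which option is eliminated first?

Round 1: Iris 2, Beacon 2, Delta 1. Delta has the fewest and is eliminated.
Round 2: Iris 3, Beacon 2. Iris has a majority.

Delta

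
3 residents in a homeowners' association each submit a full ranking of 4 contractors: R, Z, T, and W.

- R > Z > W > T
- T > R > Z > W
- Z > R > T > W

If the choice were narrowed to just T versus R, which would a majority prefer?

Ballots ranking T above R: 1.
Ballots ranking R above T: 2.
R wins the head-to-head, 2–1.

R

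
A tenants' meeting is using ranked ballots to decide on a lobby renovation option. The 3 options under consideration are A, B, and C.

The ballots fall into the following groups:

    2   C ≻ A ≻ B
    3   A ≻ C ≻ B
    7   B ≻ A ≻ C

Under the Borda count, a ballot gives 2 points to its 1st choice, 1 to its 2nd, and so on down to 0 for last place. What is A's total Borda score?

Borda scores:
  A: 2·1 + 3·2 + 7·1 = 15
  B: 2·0 + 3·0 + 7·2 = 14
  C: 2·2 + 3·1 + 7·0 = 7

15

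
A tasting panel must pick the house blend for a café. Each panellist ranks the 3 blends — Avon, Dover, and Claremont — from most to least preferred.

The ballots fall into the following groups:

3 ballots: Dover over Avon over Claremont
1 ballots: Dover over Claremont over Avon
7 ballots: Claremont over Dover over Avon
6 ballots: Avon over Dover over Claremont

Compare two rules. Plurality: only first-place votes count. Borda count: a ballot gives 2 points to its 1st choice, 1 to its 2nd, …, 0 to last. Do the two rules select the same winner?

No

Plurality first-place counts: Avon 6, Dover 4, Claremont 7 → Claremont.
Borda totals: Avon 15, Dover 21, Claremont 15 → Dover.
The two rules disagree: plurality picks Claremont, Borda picks Dover.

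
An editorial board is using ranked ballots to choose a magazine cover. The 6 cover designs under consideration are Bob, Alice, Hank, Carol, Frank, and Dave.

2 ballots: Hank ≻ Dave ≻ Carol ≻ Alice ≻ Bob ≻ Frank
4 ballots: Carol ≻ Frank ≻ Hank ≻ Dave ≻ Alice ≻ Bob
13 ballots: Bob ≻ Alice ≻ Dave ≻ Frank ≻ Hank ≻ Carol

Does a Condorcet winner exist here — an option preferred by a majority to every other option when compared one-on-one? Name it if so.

Head-to-head results (19 voters total):
Bob vs Alice: Bob wins 13–6.
Bob vs Hank: Bob wins 13–6.
Bob vs Carol: Bob wins 13–6.
Bob vs Frank: Bob wins 15–4.
Bob vs Dave: Bob wins 13–6.
Alice vs Hank: Alice wins 13–6.
Alice vs Carol: Alice wins 13–6.
Alice vs Frank: Alice wins 15–4.
Alice vs Dave: Alice wins 13–6.
Hank vs Carol: Hank wins 15–4.
Hank vs Frank: Frank wins 17–2.
Hank vs Dave: Dave wins 13–6.
Carol vs Frank: Frank wins 13–6.
Carol vs Dave: Dave wins 15–4.
Frank vs Dave: Dave wins 15–4.
Bob beats each rival — Alice (13–6), Hank (13–6), Carol (13–6), Frank (15–4), Dave (13–6) — so Bob is the Condorcet winner.

Bob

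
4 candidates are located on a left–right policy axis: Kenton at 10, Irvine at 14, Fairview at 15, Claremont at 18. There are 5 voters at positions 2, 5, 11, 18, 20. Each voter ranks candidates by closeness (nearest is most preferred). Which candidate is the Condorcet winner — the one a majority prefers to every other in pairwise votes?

With single-peaked preferences on a line, the Condorcet winner is the candidate closest to the median voter.
The median voter (position 11) is closest to Kenton at 10.
Check: Kenton vs Irvine — voters closer to Kenton: 3 of 5.

Kenton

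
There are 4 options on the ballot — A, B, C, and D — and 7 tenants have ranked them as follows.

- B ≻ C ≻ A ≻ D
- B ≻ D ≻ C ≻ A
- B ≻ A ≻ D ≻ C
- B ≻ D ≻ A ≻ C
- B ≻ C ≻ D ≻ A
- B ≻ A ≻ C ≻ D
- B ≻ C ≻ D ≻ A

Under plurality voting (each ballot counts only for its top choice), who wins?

B

First-place vote totals:
  A: 0
  B: 7
  C: 0
  D: 0
B has the most first-place votes.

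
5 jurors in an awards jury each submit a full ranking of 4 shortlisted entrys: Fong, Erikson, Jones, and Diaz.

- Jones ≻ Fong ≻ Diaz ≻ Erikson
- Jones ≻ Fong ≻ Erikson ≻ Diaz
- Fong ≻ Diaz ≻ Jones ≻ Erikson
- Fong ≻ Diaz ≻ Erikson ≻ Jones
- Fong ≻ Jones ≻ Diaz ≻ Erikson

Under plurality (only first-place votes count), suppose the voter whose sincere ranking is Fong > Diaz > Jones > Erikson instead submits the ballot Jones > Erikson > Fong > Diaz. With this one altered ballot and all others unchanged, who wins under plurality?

Jones

First-place totals with the altered ballot: Fong 2, Erikson 0, Jones 3, Diaz 0.
The switch changes the winner from Fong to Jones.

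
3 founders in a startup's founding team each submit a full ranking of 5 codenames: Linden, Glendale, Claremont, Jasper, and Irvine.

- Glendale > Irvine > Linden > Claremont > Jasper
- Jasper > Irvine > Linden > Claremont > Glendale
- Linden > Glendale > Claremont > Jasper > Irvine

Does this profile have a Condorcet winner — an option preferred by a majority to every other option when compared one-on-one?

No

Head-to-head results (3 voters total):
Linden vs Glendale: Linden wins 2–1.
Linden vs Claremont: Linden wins 3–0.
Linden vs Jasper: Linden wins 2–1.
Linden vs Irvine: Irvine wins 2–1.
Glendale vs Claremont: Glendale wins 2–1.
Glendale vs Jasper: Glendale wins 2–1.
Glendale vs Irvine: Glendale wins 2–1.
Claremont vs Jasper: Claremont wins 2–1.
Claremont vs Irvine: Irvine wins 2–1.
Jasper vs Irvine: Jasper wins 2–1.
No candidate beats all others: Linden beats Glendale beats Irvine beats Linden, a majority cycle.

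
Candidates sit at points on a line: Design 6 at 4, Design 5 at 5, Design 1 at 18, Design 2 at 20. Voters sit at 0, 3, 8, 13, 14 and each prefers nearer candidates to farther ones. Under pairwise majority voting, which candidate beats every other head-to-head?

Design 5

With single-peaked preferences on a line, the Condorcet winner is the candidate closest to the median voter.
The median voter (position 8) is closest to Design 5 at 5.
Check: Design 5 vs Design 6 — voters closer to Design 5: 3 of 5.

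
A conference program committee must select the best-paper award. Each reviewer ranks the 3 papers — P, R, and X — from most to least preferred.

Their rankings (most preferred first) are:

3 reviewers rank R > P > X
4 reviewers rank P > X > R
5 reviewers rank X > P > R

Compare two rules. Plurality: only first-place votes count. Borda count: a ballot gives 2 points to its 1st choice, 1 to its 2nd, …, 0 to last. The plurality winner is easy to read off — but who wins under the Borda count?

Plurality first-place counts: P 4, R 3, X 5 → X.
Borda totals: P 16, R 6, X 14 → P.

P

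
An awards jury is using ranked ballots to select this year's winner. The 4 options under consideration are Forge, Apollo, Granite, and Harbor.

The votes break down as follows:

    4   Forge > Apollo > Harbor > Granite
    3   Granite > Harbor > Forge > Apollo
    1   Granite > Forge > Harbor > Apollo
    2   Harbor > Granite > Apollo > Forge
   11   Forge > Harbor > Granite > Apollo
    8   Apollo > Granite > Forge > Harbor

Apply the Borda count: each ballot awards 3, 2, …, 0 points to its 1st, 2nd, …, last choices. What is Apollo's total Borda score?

34

Borda scores:
  Forge: 4·3 + 3·1 + 2 + 2·0 + 11·3 + 8·1 = 58
  Apollo: 4·2 + 3·0 + 0 + 2·1 + 11·0 + 8·3 = 34
  Granite: 4·0 + 3·3 + 3 + 2·2 + 11·1 + 8·2 = 43
  Harbor: 4·1 + 3·2 + 1 + 2·3 + 11·2 + 8·0 = 39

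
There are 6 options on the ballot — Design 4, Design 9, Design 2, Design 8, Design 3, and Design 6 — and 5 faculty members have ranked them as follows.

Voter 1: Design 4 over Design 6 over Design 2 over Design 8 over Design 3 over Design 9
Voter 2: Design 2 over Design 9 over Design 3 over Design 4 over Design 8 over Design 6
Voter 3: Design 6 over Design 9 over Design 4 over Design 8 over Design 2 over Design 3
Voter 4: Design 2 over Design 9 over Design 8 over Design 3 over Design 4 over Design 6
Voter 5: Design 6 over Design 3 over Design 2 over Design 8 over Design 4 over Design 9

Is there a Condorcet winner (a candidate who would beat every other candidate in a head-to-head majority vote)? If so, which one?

Head-to-head results (5 voters total):
Design 4 vs Design 9: Design 9 wins 3–2.
Design 4 vs Design 2: Design 2 wins 3–2.
Design 4 vs Design 8: Design 4 wins 3–2.
Design 4 vs Design 3: Design 3 wins 3–2.
Design 4 vs Design 6: Design 4 wins 3–2.
Design 9 vs Design 2: Design 2 wins 4–1.
Design 9 vs Design 8: Design 9 wins 3–2.
Design 9 vs Design 3: Design 9 wins 3–2.
Design 9 vs Design 6: Design 6 wins 3–2.
Design 2 vs Design 8: Design 2 wins 4–1.
Design 2 vs Design 3: Design 2 wins 4–1.
Design 2 vs Design 6: Design 6 wins 3–2.
Design 8 vs Design 3: Design 8 wins 3–2.
Design 8 vs Design 6: Design 6 wins 3–2.
Design 3 vs Design 6: Design 6 wins 3–2.
No candidate beats all others: Design 4 beats Design 6 beats Design 9 beats Design 4, a majority cycle.

No Condorcet winner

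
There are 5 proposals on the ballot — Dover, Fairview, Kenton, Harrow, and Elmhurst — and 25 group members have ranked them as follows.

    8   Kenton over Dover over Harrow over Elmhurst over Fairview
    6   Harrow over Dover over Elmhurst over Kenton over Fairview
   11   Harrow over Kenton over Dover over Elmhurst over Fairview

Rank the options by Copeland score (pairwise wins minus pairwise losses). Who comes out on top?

Harrow

Pairwise results:
  Dover vs Fairview: Dover wins 25–0.
  Dover vs Kenton: Kenton wins 19–6.
  Dover vs Harrow: Harrow wins 17–8.
  Dover vs Elmhurst: Dover wins 25–0.
  Fairview vs Kenton: Kenton wins 25–0.
  Fairview vs Harrow: Harrow wins 25–0.
  Fairview vs Elmhurst: Elmhurst wins 25–0.
  Kenton vs Harrow: Harrow wins 17–8.
  Kenton vs Elmhurst: Kenton wins 19–6.
  Harrow vs Elmhurst: Harrow wins 25–0.
Copeland scores (wins − losses):
  Dover: 2 − 2 = 0
  Fairview: 0 − 4 = -4
  Kenton: 3 − 1 = 2
  Harrow: 4 − 0 = 4
  Elmhurst: 1 − 3 = -2
Harrow has the best Copeland score.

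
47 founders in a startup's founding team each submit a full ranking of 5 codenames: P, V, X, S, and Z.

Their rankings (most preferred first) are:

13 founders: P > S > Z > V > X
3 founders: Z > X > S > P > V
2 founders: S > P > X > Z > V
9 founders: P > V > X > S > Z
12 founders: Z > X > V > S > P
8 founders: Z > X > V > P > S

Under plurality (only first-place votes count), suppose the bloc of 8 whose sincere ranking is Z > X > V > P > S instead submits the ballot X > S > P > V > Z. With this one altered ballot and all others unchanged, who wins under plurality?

First-place totals with the altered ballot: P 22, V 0, X 8, S 2, Z 15.
The switch changes the winner from Z to P.

P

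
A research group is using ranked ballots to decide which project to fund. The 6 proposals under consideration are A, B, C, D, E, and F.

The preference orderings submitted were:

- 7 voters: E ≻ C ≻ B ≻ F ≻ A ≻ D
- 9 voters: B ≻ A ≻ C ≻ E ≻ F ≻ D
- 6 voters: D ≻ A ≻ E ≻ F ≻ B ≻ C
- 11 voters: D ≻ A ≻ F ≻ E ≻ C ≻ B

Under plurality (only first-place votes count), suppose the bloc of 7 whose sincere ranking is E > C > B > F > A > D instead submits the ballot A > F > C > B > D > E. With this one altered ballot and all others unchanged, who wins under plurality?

First-place totals with the altered ballot: A 7, B 9, C 0, D 17, E 0, F 0.
The winner is unchanged: still D.

D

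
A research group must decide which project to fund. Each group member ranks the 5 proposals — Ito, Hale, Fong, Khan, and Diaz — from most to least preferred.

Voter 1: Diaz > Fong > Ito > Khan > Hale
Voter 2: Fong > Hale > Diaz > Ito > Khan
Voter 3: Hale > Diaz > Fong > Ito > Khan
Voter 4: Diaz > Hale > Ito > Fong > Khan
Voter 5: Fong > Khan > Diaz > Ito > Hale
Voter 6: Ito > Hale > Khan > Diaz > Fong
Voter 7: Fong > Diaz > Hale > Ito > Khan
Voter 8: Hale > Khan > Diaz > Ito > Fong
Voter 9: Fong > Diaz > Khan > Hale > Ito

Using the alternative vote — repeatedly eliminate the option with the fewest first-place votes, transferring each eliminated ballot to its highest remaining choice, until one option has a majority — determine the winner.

Round 1: Fong 4, Hale 2, Diaz 2, Ito 1, Khan 0. Khan has the fewest and is eliminated.
Round 2: Fong 4, Hale 2, Diaz 2, Ito 1. Ito has the fewest and is eliminated.
Round 3: Fong 4, Hale 3, Diaz 2. Diaz has the fewest and is eliminated.
Round 4: Fong 5, Hale 4. Fong has a majority.

Fong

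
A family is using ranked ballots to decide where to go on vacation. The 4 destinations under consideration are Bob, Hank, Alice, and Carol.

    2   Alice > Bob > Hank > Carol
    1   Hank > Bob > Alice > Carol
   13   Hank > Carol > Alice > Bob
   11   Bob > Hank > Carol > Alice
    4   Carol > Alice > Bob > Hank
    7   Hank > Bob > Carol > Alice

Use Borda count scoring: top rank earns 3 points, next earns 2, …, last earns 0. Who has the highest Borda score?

Borda scores:
  Bob: 2·2 + 2 + 13·0 + 11·3 + 4·1 + 7·2 = 57
  Hank: 2·1 + 3 + 13·3 + 11·2 + 4·0 + 7·3 = 87
  Alice: 2·3 + 1 + 13·1 + 11·0 + 4·2 + 7·0 = 28
  Carol: 2·0 + 0 + 13·2 + 11·1 + 4·3 + 7·1 = 56
Hank has the highest total.

Hank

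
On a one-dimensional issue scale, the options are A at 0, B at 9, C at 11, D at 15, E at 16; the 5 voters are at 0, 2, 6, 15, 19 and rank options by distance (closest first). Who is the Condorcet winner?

With single-peaked preferences on a line, the Condorcet winner is the candidate closest to the median voter.
The median voter (position 6) is closest to B at 9.
Check: B vs A — voters closer to B: 3 of 5.

B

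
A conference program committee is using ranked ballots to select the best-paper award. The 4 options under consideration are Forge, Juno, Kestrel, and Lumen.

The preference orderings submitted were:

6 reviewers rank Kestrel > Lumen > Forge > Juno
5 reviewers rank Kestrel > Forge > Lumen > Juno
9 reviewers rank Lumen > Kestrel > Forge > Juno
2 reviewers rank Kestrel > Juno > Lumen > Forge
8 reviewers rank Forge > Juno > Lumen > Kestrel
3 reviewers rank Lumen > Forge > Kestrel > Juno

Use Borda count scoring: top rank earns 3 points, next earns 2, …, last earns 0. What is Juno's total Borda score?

Borda scores:
  Forge: 6·1 + 5·2 + 9·1 + 2·0 + 8·3 + 3·2 = 55
  Juno: 6·0 + 5·0 + 9·0 + 2·2 + 8·2 + 3·0 = 20
  Kestrel: 6·3 + 5·3 + 9·2 + 2·3 + 8·0 + 3·1 = 60
  Lumen: 6·2 + 5·1 + 9·3 + 2·1 + 8·1 + 3·3 = 63

20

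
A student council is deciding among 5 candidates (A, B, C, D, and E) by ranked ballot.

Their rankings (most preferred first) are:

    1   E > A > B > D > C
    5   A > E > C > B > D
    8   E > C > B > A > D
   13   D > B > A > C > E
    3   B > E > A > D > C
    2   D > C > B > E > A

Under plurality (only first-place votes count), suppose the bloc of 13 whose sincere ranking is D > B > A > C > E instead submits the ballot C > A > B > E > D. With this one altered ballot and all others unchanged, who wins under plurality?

C

First-place totals with the altered ballot: A 5, B 3, C 13, D 2, E 9.
The switch changes the winner from D to C.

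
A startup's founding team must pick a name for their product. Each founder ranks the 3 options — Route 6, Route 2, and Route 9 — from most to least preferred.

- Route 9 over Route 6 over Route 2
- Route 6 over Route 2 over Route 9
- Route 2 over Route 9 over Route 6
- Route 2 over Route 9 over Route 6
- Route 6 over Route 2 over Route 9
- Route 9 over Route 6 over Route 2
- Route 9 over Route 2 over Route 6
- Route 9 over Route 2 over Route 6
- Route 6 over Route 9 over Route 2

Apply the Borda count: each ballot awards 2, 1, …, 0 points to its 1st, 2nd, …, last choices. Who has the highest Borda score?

Borda scores:
  Route 6: 1 + 2 + 0 + 0 + 2 + 1 + 0 + 0 + 2 = 8
  Route 2: 0 + 1 + 2 + 2 + 1 + 0 + 1 + 1 + 0 = 8
  Route 9: 2 + 0 + 1 + 1 + 0 + 2 + 2 + 2 + 1 = 11
Route 9 has the highest total.

Route 9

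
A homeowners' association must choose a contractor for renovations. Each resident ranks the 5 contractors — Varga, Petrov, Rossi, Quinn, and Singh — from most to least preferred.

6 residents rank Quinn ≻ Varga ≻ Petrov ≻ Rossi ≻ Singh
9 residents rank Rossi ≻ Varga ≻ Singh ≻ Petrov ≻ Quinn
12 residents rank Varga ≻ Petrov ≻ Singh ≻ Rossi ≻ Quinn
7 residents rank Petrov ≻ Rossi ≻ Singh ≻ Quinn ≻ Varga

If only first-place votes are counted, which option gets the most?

Varga

First-place vote totals:
  Varga: 12
  Petrov: 7
  Rossi: 9
  Quinn: 6
  Singh: 0
Varga has the most first-place votes.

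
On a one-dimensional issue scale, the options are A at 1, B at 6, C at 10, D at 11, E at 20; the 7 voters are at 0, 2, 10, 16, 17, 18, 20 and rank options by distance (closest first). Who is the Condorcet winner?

E

With single-peaked preferences on a line, the Condorcet winner is the candidate closest to the median voter.
The median voter (position 16) is closest to E at 20.
Check: E vs B — voters closer to E: 4 of 7.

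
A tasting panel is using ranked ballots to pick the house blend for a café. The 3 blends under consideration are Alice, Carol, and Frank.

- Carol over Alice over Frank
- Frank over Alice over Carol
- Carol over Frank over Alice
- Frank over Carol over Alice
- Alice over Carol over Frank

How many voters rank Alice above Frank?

Ballots ranking Alice above Frank: 2.
Ballots ranking Frank above Alice: 3.
So 2 of 5 voters prefer Alice to Frank.

2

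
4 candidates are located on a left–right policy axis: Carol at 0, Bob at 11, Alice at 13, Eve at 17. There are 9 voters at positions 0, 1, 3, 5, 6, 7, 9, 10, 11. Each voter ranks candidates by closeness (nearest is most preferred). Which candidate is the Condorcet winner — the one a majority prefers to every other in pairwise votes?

Bob

With single-peaked preferences on a line, the Condorcet winner is the candidate closest to the median voter.
The median voter (position 6) is closest to Bob at 11.
Check: Bob vs Alice — voters closer to Bob: 9 of 9.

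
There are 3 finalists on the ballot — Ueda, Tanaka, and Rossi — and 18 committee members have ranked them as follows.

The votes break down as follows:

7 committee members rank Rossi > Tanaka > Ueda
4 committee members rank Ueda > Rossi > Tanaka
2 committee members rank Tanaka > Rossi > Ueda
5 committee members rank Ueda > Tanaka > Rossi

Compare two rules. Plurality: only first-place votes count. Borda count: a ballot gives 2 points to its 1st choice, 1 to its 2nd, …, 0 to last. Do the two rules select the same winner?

Plurality first-place counts: Ueda 9, Tanaka 2, Rossi 7 → Ueda.
Borda totals: Ueda 18, Tanaka 16, Rossi 20 → Rossi.
The two rules disagree: plurality picks Ueda, Borda picks Rossi.

No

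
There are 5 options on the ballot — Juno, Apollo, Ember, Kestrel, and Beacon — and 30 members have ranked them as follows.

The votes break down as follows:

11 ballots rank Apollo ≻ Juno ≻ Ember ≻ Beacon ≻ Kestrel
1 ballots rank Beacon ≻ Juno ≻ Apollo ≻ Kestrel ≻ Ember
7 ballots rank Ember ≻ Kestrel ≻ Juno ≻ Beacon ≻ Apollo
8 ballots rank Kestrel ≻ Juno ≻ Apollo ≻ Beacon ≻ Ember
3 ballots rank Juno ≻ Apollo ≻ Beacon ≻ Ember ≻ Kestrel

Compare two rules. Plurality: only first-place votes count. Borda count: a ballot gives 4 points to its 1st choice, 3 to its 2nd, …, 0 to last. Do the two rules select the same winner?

No

Plurality first-place counts: Juno 3, Apollo 11, Ember 7, Kestrel 8, Beacon 1 → Apollo.
Borda totals: Juno 86, Apollo 71, Ember 53, Kestrel 54, Beacon 36 → Juno.
The two rules disagree: plurality picks Apollo, Borda picks Juno.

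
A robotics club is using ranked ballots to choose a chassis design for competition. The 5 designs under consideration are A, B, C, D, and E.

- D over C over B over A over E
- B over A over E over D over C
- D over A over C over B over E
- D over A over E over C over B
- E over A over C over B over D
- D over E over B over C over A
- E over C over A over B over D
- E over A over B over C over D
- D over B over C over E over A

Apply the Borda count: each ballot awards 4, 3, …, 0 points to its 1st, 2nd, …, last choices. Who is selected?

D

Borda scores:
  A: 1 + 3 + 3 + 3 + 3 + 0 + 2 + 3 + 0 = 18
  B: 2 + 4 + 1 + 0 + 1 + 2 + 1 + 2 + 3 = 16
  C: 3 + 0 + 2 + 1 + 2 + 1 + 3 + 1 + 2 = 15
  D: 4 + 1 + 4 + 4 + 0 + 4 + 0 + 0 + 4 = 21
  E: 0 + 2 + 0 + 2 + 4 + 3 + 4 + 4 + 1 = 20
D has the highest total.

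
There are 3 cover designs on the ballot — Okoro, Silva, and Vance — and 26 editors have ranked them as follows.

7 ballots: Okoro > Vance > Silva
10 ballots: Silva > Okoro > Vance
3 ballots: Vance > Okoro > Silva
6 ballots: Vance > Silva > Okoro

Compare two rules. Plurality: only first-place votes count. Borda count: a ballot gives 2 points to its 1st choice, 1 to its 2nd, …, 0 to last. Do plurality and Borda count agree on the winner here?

No

Plurality first-place counts: Okoro 7, Silva 10, Vance 9 → Silva.
Borda totals: Okoro 27, Silva 26, Vance 25 → Okoro.
The two rules disagree: plurality picks Silva, Borda picks Okoro.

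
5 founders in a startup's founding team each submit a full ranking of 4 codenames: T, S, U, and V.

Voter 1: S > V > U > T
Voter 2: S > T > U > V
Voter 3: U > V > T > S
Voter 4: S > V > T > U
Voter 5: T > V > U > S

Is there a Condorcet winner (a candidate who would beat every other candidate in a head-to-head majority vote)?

Head-to-head results (5 voters total):
T vs S: S wins 3–2.
T vs U: T wins 3–2.
T vs V: V wins 3–2.
S vs U: S wins 3–2.
S vs V: S wins 3–2.
U vs V: V wins 3–2.
S beats each rival — T (3–2), U (3–2), V (3–2) — so S is the Condorcet winner.

Yes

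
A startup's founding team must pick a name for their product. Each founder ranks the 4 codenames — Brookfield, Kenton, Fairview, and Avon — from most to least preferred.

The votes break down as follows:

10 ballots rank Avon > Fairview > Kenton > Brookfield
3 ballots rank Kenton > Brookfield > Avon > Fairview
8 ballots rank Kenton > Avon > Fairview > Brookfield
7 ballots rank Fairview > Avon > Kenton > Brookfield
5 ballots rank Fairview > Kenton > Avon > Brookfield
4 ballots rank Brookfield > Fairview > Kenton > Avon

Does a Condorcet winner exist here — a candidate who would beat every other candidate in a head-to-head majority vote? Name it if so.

Head-to-head results (37 voters total):
Brookfield vs Kenton: Kenton wins 33–4.
Brookfield vs Fairview: Fairview wins 30–7.
Brookfield vs Avon: Avon wins 30–7.
Kenton vs Fairview: Fairview wins 26–11.
Kenton vs Avon: Kenton wins 20–17.
Fairview vs Avon: Avon wins 21–16.
No candidate beats all others: Kenton beats Avon beats Fairview beats Kenton, a majority cycle.

None — there is no Condorcet winner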